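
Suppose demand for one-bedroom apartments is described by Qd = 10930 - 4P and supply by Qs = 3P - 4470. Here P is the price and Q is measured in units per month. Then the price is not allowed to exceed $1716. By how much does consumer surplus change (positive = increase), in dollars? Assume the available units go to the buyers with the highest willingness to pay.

64614

Setting quantity demanded equal to quantity supplied, 10930 - 4P = 3P - 4470, gives P* = 2200 and Q* = 2130.
Because the ceiling (1716) lies below the market-clearing price, it is binding.
At P = 1716: Qd = 10930 - 4·1716 = 4066 and Qs = 3·1716 - 4470 = 678.
Consumer surplus without the control is ½ · (2732.5 - 2200) · 2130 = 567112.5.
With the ceiling, 678 units are sold at 1716 (assume they go to the highest-value buyers). The demand price at Q = 678 is 2563, so CS = ½ · [(2732.5 - 1716) + (2563 - 1716)] · 678 = 631726.5.
Change in consumer surplus = 631726.5 - 567112.5 = 64614.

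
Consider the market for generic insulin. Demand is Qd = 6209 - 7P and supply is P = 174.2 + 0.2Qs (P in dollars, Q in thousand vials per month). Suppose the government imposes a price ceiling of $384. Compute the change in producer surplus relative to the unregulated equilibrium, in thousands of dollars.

-322184

Rearranging supply gives Qs = 5P - 871. Equilibrium: 6209 - 7P = 5P - 871, so 7080 = 12P and P* = 590, Q* = 2079.
Because the ceiling (384) lies below the market-clearing price, it is binding.
At P = 384: Qd = 6209 - 7·384 = 3521 and Qs = 5·384 - 871 = 1049.
Producer surplus without the control is ½ · (590 - 174.2) · 2079 = 432224.1.
With the ceiling, producers sell 1049 units at 384, so PS = ½ · (384 - 174.2) · 1049 = 110040.1.
Change in producer surplus = 110040.1 - 432224.1 = -322184.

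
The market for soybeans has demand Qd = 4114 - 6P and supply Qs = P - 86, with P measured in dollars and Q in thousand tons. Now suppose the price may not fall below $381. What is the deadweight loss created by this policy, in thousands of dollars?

Equilibrium: 4114 - 6P = P - 86, so 4200 = 7P and P* = 600, Q* = 514.
The floor of 381 is below the equilibrium price 600, so it is not binding; the market clears at P* = 600, Q* = 514.
Since the control does not bind, no trades are prevented and deadweight loss is zero.

0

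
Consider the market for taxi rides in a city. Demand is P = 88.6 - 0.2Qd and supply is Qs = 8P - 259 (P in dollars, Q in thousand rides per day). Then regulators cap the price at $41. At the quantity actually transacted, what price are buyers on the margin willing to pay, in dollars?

74.8

Rearranging demand gives Qd = 443 - 5P. In a free market, 443 - 5P = 8P - 259 gives the equilibrium P* = 54, Q* = 173.
Because the ceiling (41) lies below the market-clearing price, it is binding.
At P = 41: Qd = 443 - 5·41 = 238 and Qs = 8·41 - 259 = 69.
Only 69 units reach the market. On the demand curve, the marginal buyer's willingness to pay at Q = 69 is (443 - 69)/5 = 74.8.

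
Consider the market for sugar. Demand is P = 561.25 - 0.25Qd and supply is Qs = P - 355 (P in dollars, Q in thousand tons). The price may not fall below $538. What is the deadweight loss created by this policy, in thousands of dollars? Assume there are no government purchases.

Rearranging demand gives Qd = 2245 - 4P. Setting quantity demanded equal to quantity supplied, 2245 - 4P = P - 355, gives P* = 520 and Q* = 165.
The floor of 538 is above the equilibrium price 520, so it binds.
At P = 538: Qd = 2245 - 4·538 = 93 and Qs = 538 - 355 = 183.
Quantity traded falls to 93. At Q = 93 the demand price is (2245 - 93)/4 = 538 and the supply price is 355 + 93 = 448.
Deadweight loss = ½ · (538 - 448) · (165 - 93) = ½ · 90 · 72 = 3240.

3240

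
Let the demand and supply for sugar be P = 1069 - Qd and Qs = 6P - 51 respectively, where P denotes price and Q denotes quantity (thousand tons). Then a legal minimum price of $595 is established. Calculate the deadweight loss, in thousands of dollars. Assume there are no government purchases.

110381.25

Rearranging demand gives Qd = 1069 - P. Setting quantity demanded equal to quantity supplied, 1069 - P = 6P - 51, gives P* = 160 and Q* = 909.
Since 595 > 160, the floor is binding.
At P = 595: Qd = 1069 - 595 = 474 and Qs = 6·595 - 51 = 3519.
Quantity traded falls to 474. At Q = 474 the demand price is 1069 - 474 = 595 and the supply price is (51 + 474)/6 = 87.5.
Deadweight loss = ½ · (595 - 87.5) · (909 - 474) = ½ · 507.5 · 435 = 110381.25.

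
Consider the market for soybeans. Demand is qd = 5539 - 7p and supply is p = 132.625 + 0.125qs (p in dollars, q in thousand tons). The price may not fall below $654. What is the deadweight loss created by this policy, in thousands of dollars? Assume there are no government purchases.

Rearranging supply gives qs = 8p - 1061. Equilibrium: 5539 - 7p = 8p - 1061, so 6600 = 15p and p* = 440, q* = 2459.
The floor of 654 is above the equilibrium price 440, so it binds.
At p = 654: qd = 5539 - 7·654 = 961 and qs = 8·654 - 1061 = 4171.
Quantity traded falls to 961. At q = 961 the demand price is (5539 - 961)/7 = 654 and the supply price is (1061 + 961)/8 = 252.75.
Deadweight loss = ½ · (654 - 252.75) · (2459 - 961) = ½ · 401.25 · 1498 = 300536.25.

300536.25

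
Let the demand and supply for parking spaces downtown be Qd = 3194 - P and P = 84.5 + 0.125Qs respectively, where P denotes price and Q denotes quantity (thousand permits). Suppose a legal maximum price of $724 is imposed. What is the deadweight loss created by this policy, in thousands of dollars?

Rearranging supply gives Qs = 8P - 676. Setting quantity demanded equal to quantity supplied, 3194 - P = 8P - 676, gives P* = 430 and Q* = 2764.
Since 724 is above P* = 430, the ceiling does not bind and the free-market outcome prevails.
Since the control does not bind, no trades are prevented and deadweight loss is zero.

0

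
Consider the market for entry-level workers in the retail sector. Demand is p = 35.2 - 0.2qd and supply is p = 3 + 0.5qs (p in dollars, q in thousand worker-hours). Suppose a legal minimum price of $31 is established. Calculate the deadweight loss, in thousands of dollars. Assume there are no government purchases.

Rearranging demand gives qd = 176 - 5p; rearranging supply gives qs = 2p - 6. Equilibrium: 176 - 5p = 2p - 6, so 182 = 7p and p* = 26, q* = 46.
Because the floor (31) lies above the market-clearing price, it is binding.
At p = 31: qd = 176 - 5·31 = 21 and qs = 2·31 - 6 = 56.
Quantity traded falls to 21. At q = 21 the demand price is (176 - 21)/5 = 31 and the supply price is (6 + 21)/2 = 13.5.
Deadweight loss = ½ · (31 - 13.5) · (46 - 21) = ½ · 17.5 · 25 = 218.75.

218.75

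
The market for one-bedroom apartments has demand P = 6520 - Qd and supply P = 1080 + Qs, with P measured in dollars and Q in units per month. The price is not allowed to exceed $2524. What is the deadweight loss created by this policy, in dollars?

1628176

Rearranging demand gives Qd = 6520 - P; rearranging supply gives Qs = P - 1080. In a free market, 6520 - P = P - 1080 gives the equilibrium P* = 3800, Q* = 2720.
Since 2524 < 3800, the ceiling is binding.
At P = 2524: Qd = 6520 - 2524 = 3996 and Qs = 2524 - 1080 = 1444.
Quantity traded falls to 1444. At Q = 1444 the demand price is 6520 - 1444 = 5076 and the supply price is 1080 + 1444 = 2524.
Deadweight loss = ½ · (5076 - 2524) · (2720 - 1444) = ½ · 2552 · 1276 = 1628176.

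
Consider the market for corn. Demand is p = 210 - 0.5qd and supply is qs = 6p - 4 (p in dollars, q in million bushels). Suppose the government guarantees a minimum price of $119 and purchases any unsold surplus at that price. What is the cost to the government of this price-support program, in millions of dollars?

62832

Rearranging demand gives qd = 420 - 2p. Without the control the market clears where 420 - 2p = 6p - 4, i.e. p* = 53 and q* = 314.
The floor of 119 is above the equilibrium price 53, so it binds.
At p = 119: qd = 420 - 2·119 = 182 and qs = 6·119 - 4 = 710.
Surplus = qs - qd = 528.
Government expenditure = surplus × support price = 528 × 119 = 62832.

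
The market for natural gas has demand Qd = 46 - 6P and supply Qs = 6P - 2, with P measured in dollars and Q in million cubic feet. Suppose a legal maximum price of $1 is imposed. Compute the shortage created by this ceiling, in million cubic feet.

Setting quantity demanded equal to quantity supplied, 46 - 6P = 6P - 2, gives P* = 4 and Q* = 22.
Because the ceiling (1) lies below the market-clearing price, it is binding.
At P = 1: Qd = 46 - 6·1 = 40 and Qs = 6·1 - 2 = 4.
Shortage = Qd - Qs = 40 - 4 = 36.

36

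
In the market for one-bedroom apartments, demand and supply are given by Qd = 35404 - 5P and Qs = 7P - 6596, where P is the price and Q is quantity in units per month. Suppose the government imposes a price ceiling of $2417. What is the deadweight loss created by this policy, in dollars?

In a free market, 35404 - 5P = 7P - 6596 gives the equilibrium P* = 3500, Q* = 17904.
The ceiling of 2417 is below the equilibrium price 3500, so it binds.
At P = 2417: Qd = 35404 - 5·2417 = 23319 and Qs = 7·2417 - 6596 = 10323.
Quantity traded falls to 10323. At Q = 10323 the demand price is (35404 - 10323)/5 = 5016.2 and the supply price is (6596 + 10323)/7 = 2417.
Deadweight loss = ½ · (5016.2 - 2417) · (17904 - 10323) = ½ · 2599.2 · 7581 = 9852267.6.

9852267.6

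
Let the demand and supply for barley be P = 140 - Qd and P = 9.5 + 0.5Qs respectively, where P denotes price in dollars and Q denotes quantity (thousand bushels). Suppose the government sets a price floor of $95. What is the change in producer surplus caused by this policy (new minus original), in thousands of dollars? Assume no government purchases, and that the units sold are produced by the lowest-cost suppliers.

Rearranging demand gives Qd = 140 - P; rearranging supply gives Qs = 2P - 19. Setting quantity demanded equal to quantity supplied, 140 - P = 2P - 19, gives P* = 53 and Q* = 87.
Because the floor (95) lies above the market-clearing price, it is binding.
At P = 95: Qd = 140 - 95 = 45 and Qs = 2·95 - 19 = 171.
Producer surplus without the control is ½ · (53 - 9.5) · 87 = 1892.25.
With the floor, 45 units are sold at 95. The supply price at Q = 45 is 32, so PS = ½ · [(95 - 9.5) + (95 - 32)] · 45 = 3341.25.
Change in producer surplus = 3341.25 - 1892.25 = 1449.

1449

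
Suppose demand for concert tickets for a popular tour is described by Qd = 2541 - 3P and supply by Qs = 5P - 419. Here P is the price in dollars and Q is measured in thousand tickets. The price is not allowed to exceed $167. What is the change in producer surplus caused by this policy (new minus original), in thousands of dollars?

-187470.5

Without the control the market clears where 2541 - 3P = 5P - 419, i.e. P* = 370 and Q* = 1431.
Because the ceiling (167) lies below the market-clearing price, it is binding.
At P = 167: Qd = 2541 - 3·167 = 2040 and Qs = 5·167 - 419 = 416.
Producer surplus without the control is ½ · (370 - 83.8) · 1431 = 204776.1.
With the ceiling, producers sell 416 units at 167, so PS = ½ · (167 - 83.8) · 416 = 17305.6.
Change in producer surplus = 17305.6 - 204776.1 = -187470.5.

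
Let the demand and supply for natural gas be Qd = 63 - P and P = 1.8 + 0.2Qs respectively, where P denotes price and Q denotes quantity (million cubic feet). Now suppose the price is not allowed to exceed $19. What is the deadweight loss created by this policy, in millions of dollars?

Rearranging supply gives Qs = 5P - 9. In a free market, 63 - P = 5P - 9 gives the equilibrium P* = 12, Q* = 51.
Since 19 is above P* = 12, the ceiling does not bind and the free-market outcome prevails.
Since the control does not bind, no trades are prevented and deadweight loss is zero.

0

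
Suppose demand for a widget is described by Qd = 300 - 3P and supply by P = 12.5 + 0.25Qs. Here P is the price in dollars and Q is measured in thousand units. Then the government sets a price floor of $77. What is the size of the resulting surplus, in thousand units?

Rearranging supply gives Qs = 4P - 50. Setting quantity demanded equal to quantity supplied, 300 - 3P = 4P - 50, gives P* = 50 and Q* = 150.
Since 77 > 50, the floor is binding.
At P = 77: Qd = 300 - 3·77 = 69 and Qs = 4·77 - 50 = 258.
Surplus = Qs - Qd = 258 - 69 = 189.

189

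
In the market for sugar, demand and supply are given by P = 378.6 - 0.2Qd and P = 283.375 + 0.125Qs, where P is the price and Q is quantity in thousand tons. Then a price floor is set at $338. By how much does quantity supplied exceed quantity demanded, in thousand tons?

Rearranging demand gives Qd = 1893 - 5P; rearranging supply gives Qs = 8P - 2267. In a free market, 1893 - 5P = 8P - 2267 gives the equilibrium P* = 320, Q* = 293.
Since 338 > 320, the floor is binding.
At P = 338: Qd = 1893 - 5·338 = 203 and Qs = 8·338 - 2267 = 437.
Surplus = Qs - Qd = 437 - 203 = 234.

234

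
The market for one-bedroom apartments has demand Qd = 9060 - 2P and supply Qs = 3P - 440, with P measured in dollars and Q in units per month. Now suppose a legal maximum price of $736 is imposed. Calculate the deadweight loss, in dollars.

Without the control the market clears where 9060 - 2P = 3P - 440, i.e. P* = 1900 and Q* = 5260.
Because the ceiling (736) lies below the market-clearing price, it is binding.
At P = 736: Qd = 9060 - 2·736 = 7588 and Qs = 3·736 - 440 = 1768.
Quantity traded falls to 1768. At Q = 1768 the demand price is (9060 - 1768)/2 = 3646 and the supply price is (440 + 1768)/3 = 736.
Deadweight loss = ½ · (3646 - 736) · (5260 - 1768) = ½ · 2910 · 3492 = 5080860.

5080860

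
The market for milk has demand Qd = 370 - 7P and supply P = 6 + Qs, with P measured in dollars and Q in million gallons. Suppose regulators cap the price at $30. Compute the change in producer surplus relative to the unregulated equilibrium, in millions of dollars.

-552.5

Rearranging supply gives Qs = P - 6. Setting quantity demanded equal to quantity supplied, 370 - 7P = P - 6, gives P* = 47 and Q* = 41.
Because the ceiling (30) lies below the market-clearing price, it is binding.
At P = 30: Qd = 370 - 7·30 = 160 and Qs = 30 - 6 = 24.
Producer surplus without the control is ½ · (47 - 6) · 41 = 840.5.
With the ceiling, producers sell 24 units at 30, so PS = ½ · (30 - 6) · 24 = 288.
Change in producer surplus = 288 - 840.5 = -552.5.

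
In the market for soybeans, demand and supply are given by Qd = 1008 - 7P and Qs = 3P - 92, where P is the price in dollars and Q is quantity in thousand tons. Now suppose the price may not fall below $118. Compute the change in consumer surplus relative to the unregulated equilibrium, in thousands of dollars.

In a free market, 1008 - 7P = 3P - 92 gives the equilibrium P* = 110, Q* = 238.
Since 118 > 110, the floor is binding.
At P = 118: Qd = 1008 - 7·118 = 182 and Qs = 3·118 - 92 = 262.
Consumer surplus without the control is ½ · (144 - 110) · 238 = 4046.
With the floor, consumers buy 182 units at 118, so CS = ½ · (144 - 118) · 182 = 2366.
Change in consumer surplus = 2366 - 4046 = -1680.

-1680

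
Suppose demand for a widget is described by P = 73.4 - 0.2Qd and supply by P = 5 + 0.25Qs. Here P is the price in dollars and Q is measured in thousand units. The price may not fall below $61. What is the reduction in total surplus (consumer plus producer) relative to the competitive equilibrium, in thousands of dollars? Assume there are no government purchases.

Rearranging demand gives Qd = 367 - 5P; rearranging supply gives Qs = 4P - 20. Equilibrium: 367 - 5P = 4P - 20, so 387 = 9P and P* = 43, Q* = 152.
The floor of 61 is above the equilibrium price 43, so it binds.
At P = 61: Qd = 367 - 5·61 = 62 and Qs = 4·61 - 20 = 224.
Quantity traded falls to 62. At Q = 62 the demand price is (367 - 62)/5 = 61 and the supply price is (20 + 62)/4 = 20.5.
Deadweight loss = ½ · (61 - 20.5) · (152 - 62) = ½ · 40.5 · 90 = 1822.5.

1822.5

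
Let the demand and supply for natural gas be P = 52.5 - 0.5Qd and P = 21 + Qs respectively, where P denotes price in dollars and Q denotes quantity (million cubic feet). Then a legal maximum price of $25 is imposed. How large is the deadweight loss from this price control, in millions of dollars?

Rearranging demand gives Qd = 105 - 2P; rearranging supply gives Qs = P - 21. Without the control the market clears where 105 - 2P = P - 21, i.e. P* = 42 and Q* = 21.
The ceiling of 25 is below the equilibrium price 42, so it binds.
At P = 25: Qd = 105 - 2·25 = 55 and Qs = 25 - 21 = 4.
Quantity traded falls to 4. At Q = 4 the demand price is (105 - 4)/2 = 50.5 and the supply price is 21 + 4 = 25.
Deadweight loss = ½ · (50.5 - 25) · (21 - 4) = ½ · 25.5 · 17 = 216.75.

216.75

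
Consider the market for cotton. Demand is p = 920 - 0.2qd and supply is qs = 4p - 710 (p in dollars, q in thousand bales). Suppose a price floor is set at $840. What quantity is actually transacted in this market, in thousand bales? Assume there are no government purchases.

Rearranging demand gives qd = 4600 - 5p. Without the control the market clears where 4600 - 5p = 4p - 710, i.e. p* = 590 and q* = 1650.
Because the floor (840) lies above the market-clearing price, it is binding.
At p = 840: qd = 4600 - 5·840 = 400 and qs = 4·840 - 710 = 2650.
The quantity actually transacted is the short side, demand: 400.

400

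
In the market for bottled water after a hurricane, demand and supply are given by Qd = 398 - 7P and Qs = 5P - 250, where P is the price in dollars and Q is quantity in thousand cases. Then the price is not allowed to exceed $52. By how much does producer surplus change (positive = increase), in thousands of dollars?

Without the control the market clears where 398 - 7P = 5P - 250, i.e. P* = 54 and Q* = 20.
The ceiling of 52 is below the equilibrium price 54, so it binds.
At P = 52: Qd = 398 - 7·52 = 34 and Qs = 5·52 - 250 = 10.
Producer surplus without the control is ½ · (54 - 50) · 20 = 40.
With the ceiling, producers sell 10 units at 52, so PS = ½ · (52 - 50) · 10 = 10.
Change in producer surplus = 10 - 40 = -30.

-30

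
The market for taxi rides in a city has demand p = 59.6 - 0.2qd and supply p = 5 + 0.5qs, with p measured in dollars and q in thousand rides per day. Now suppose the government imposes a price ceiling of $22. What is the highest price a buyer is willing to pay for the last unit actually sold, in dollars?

Rearranging demand gives qd = 298 - 5p; rearranging supply gives qs = 2p - 10. In a free market, 298 - 5p = 2p - 10 gives the equilibrium p* = 44, q* = 78.
Since 22 < 44, the ceiling is binding.
At p = 22: qd = 298 - 5·22 = 188 and qs = 2·22 - 10 = 34.
Only 34 units reach the market. On the demand curve, the marginal buyer's willingness to pay at q = 34 is (298 - 34)/5 = 52.8.

52.8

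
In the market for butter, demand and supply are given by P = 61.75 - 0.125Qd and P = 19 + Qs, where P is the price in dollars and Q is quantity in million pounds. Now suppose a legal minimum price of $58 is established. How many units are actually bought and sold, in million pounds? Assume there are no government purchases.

Rearranging demand gives Qd = 494 - 8P; rearranging supply gives Qs = P - 19. Setting quantity demanded equal to quantity supplied, 494 - 8P = P - 19, gives P* = 57 and Q* = 38.
Since 58 > 57, the floor is binding.
At P = 58: Qd = 494 - 8·58 = 30 and Qs = 58 - 19 = 39.
The quantity actually transacted is the short side, demand: 30.

30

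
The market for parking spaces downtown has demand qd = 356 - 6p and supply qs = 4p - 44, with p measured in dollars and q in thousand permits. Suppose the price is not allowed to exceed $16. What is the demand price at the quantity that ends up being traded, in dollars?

56

Setting quantity demanded equal to quantity supplied, 356 - 6p = 4p - 44, gives p* = 40 and q* = 116.
The ceiling of 16 is below the equilibrium price 40, so it binds.
At p = 16: qd = 356 - 6·16 = 260 and qs = 4·16 - 44 = 20.
Only 20 units reach the market. On the demand curve, the marginal buyer's willingness to pay at q = 20 is (356 - 20)/6 = 56.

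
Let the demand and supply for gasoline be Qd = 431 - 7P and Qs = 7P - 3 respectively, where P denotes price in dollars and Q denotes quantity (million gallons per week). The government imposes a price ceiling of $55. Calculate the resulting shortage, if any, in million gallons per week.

Setting quantity demanded equal to quantity supplied, 431 - 7P = 7P - 3, gives P* = 31 and Q* = 214.
The ceiling of 55 is above the equilibrium price 31, so it is not binding; the market clears at P* = 31, Q* = 214.
Since the control does not bind, there is no shortage.

0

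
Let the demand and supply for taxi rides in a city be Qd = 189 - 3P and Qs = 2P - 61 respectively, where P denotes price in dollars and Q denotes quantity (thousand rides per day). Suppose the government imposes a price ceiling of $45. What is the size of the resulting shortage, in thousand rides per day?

25

Without the control the market clears where 189 - 3P = 2P - 61, i.e. P* = 50 and Q* = 39.
Because the ceiling (45) lies below the market-clearing price, it is binding.
At P = 45: Qd = 189 - 3·45 = 54 and Qs = 2·45 - 61 = 29.
Shortage = Qd - Qs = 54 - 29 = 25.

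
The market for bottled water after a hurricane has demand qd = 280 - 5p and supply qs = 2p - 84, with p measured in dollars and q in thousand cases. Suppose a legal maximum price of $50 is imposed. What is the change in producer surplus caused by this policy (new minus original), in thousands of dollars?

Setting quantity demanded equal to quantity supplied, 280 - 5p = 2p - 84, gives p* = 52 and q* = 20.
Because the ceiling (50) lies below the market-clearing price, it is binding.
At p = 50: qd = 280 - 5·50 = 30 and qs = 2·50 - 84 = 16.
Producer surplus without the control is ½ · (52 - 42) · 20 = 100.
With the ceiling, producers sell 16 units at 50, so PS = ½ · (50 - 42) · 16 = 64.
Change in producer surplus = 64 - 100 = -36.

-36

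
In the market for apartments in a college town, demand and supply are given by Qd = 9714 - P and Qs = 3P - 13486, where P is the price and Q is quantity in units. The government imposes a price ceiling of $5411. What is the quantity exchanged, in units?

In a free market, 9714 - P = 3P - 13486 gives the equilibrium P* = 5800, Q* = 3914.
Because the ceiling (5411) lies below the market-clearing price, it is binding.
At P = 5411: Qd = 9714 - 5411 = 4303 and Qs = 3·5411 - 13486 = 2747.
The quantity actually transacted is the short side, supply: 2747.

2747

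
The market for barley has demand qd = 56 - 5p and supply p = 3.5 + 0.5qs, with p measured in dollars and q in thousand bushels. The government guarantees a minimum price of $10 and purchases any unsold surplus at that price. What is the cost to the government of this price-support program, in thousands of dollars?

Rearranging supply gives qs = 2p - 7. Setting quantity demanded equal to quantity supplied, 56 - 5p = 2p - 7, gives p* = 9 and q* = 11.
The floor of 10 is above the equilibrium price 9, so it binds.
At p = 10: qd = 56 - 5·10 = 6 and qs = 2·10 - 7 = 13.
Surplus = qs - qd = 7.
Government expenditure = surplus × support price = 7 × 10 = 70.

70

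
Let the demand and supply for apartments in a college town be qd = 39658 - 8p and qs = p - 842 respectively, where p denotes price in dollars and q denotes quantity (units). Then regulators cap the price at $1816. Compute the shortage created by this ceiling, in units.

24156

In a free market, 39658 - 8p = p - 842 gives the equilibrium p* = 4500, q* = 3658.
Because the ceiling (1816) lies below the market-clearing price, it is binding.
At p = 1816: qd = 39658 - 8·1816 = 25130 and qs = 1816 - 842 = 974.
Shortage = qd - qs = 25130 - 974 = 24156.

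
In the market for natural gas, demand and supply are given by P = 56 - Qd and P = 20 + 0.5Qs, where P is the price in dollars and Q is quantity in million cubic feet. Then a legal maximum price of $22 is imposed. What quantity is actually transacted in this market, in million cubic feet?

Rearranging demand gives Qd = 56 - P; rearranging supply gives Qs = 2P - 40. Setting quantity demanded equal to quantity supplied, 56 - P = 2P - 40, gives P* = 32 and Q* = 24.
Since 22 < 32, the ceiling is binding.
At P = 22: Qd = 56 - 22 = 34 and Qs = 2·22 - 40 = 4.
The quantity actually transacted is the short side, supply: 4.

4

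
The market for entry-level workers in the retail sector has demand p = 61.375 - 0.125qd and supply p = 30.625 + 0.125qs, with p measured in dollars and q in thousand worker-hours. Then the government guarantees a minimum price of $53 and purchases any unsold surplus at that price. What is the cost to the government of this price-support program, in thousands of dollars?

5936

Rearranging demand gives qd = 491 - 8p; rearranging supply gives qs = 8p - 245. Setting quantity demanded equal to quantity supplied, 491 - 8p = 8p - 245, gives p* = 46 and q* = 123.
Since 53 > 46, the floor is binding.
At p = 53: qd = 491 - 8·53 = 67 and qs = 8·53 - 245 = 179.
Surplus = qs - qd = 112.
Government expenditure = surplus × support price = 112 × 53 = 5936.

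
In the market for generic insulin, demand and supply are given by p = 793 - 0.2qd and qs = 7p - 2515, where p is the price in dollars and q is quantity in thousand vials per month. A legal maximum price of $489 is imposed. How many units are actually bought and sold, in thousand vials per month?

Rearranging demand gives qd = 3965 - 5p. In a free market, 3965 - 5p = 7p - 2515 gives the equilibrium p* = 540, q* = 1265.
Because the ceiling (489) lies below the market-clearing price, it is binding.
At p = 489: qd = 3965 - 5·489 = 1520 and qs = 7·489 - 2515 = 908.
The quantity actually transacted is the short side, supply: 908.

908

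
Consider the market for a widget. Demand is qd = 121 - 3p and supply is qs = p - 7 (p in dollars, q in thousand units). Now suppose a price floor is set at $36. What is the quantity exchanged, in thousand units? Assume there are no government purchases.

13

Equilibrium: 121 - 3p = p - 7, so 128 = 4p and p* = 32, q* = 25.
Because the floor (36) lies above the market-clearing price, it is binding.
At p = 36: qd = 121 - 3·36 = 13 and qs = 36 - 7 = 29.
The quantity actually transacted is the short side, demand: 13.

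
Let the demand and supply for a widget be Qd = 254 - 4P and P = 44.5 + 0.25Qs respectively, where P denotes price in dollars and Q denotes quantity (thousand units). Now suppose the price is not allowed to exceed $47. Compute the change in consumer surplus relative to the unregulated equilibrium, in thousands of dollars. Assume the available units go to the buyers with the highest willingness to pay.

Rearranging supply gives Qs = 4P - 178. Without the control the market clears where 254 - 4P = 4P - 178, i.e. P* = 54 and Q* = 38.
The ceiling of 47 is below the equilibrium price 54, so it binds.
At P = 47: Qd = 254 - 4·47 = 66 and Qs = 4·47 - 178 = 10.
Consumer surplus without the control is ½ · (63.5 - 54) · 38 = 180.5.
With the ceiling, 10 units are sold at 47 (assume they go to the highest-value buyers). The demand price at Q = 10 is 61, so CS = ½ · [(63.5 - 47) + (61 - 47)] · 10 = 152.5.
Change in consumer surplus = 152.5 - 180.5 = -28.

-28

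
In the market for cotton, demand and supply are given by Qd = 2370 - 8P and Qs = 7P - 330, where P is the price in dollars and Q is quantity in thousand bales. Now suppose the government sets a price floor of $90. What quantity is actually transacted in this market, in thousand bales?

Without the control the market clears where 2370 - 8P = 7P - 330, i.e. P* = 180 and Q* = 930.
The floor of 90 is below the equilibrium price 180, so it is not binding; the market clears at P* = 180, Q* = 930.

930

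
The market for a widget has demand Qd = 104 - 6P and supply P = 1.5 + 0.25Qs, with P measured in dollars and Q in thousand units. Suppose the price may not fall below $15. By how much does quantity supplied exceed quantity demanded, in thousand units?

40

Rearranging supply gives Qs = 4P - 6. Equilibrium: 104 - 6P = 4P - 6, so 110 = 10P and P* = 11, Q* = 38.
Since 15 > 11, the floor is binding.
At P = 15: Qd = 104 - 6·15 = 14 and Qs = 4·15 - 6 = 54.
Surplus = Qs - Qd = 54 - 14 = 40.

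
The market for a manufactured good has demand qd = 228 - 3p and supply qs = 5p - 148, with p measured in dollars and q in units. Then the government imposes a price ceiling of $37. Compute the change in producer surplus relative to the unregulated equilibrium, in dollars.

In a free market, 228 - 3p = 5p - 148 gives the equilibrium p* = 47, q* = 87.
Since 37 < 47, the ceiling is binding.
At p = 37: qd = 228 - 3·37 = 117 and qs = 5·37 - 148 = 37.
Producer surplus without the control is ½ · (47 - 29.6) · 87 = 756.9.
With the ceiling, producers sell 37 units at 37, so PS = ½ · (37 - 29.6) · 37 = 136.9.
Change in producer surplus = 136.9 - 756.9 = -620.

-620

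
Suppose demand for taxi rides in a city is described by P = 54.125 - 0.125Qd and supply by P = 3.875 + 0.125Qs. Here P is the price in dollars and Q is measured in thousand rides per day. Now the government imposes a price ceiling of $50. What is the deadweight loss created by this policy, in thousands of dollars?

0

Rearranging demand gives Qd = 433 - 8P; rearranging supply gives Qs = 8P - 31. In a free market, 433 - 8P = 8P - 31 gives the equilibrium P* = 29, Q* = 201.
The ceiling of 50 is above the equilibrium price 29, so it is not binding; the market clears at P* = 29, Q* = 201.
Since the control does not bind, no trades are prevented and deadweight loss is zero.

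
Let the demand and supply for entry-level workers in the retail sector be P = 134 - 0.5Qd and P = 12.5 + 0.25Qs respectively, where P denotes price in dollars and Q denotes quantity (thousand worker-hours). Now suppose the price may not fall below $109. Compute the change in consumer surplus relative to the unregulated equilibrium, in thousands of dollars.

-5936

Rearranging demand gives Qd = 268 - 2P; rearranging supply gives Qs = 4P - 50. Equilibrium: 268 - 2P = 4P - 50, so 318 = 6P and P* = 53, Q* = 162.
Since 109 > 53, the floor is binding.
At P = 109: Qd = 268 - 2·109 = 50 and Qs = 4·109 - 50 = 386.
Consumer surplus without the control is ½ · (134 - 53) · 162 = 6561.
With the floor, consumers buy 50 units at 109, so CS = ½ · (134 - 109) · 50 = 625.
Change in consumer surplus = 625 - 6561 = -5936.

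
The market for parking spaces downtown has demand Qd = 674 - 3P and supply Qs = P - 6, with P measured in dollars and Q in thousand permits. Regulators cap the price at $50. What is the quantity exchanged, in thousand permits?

Setting quantity demanded equal to quantity supplied, 674 - 3P = P - 6, gives P* = 170 and Q* = 164.
The ceiling of 50 is below the equilibrium price 170, so it binds.
At P = 50: Qd = 674 - 3·50 = 524 and Qs = 50 - 6 = 44.
The quantity actually transacted is the short side, supply: 44.

44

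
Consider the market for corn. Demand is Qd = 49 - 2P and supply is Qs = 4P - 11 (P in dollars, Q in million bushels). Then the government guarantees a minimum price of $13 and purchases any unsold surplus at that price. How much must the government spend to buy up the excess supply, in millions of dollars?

In a free market, 49 - 2P = 4P - 11 gives the equilibrium P* = 10, Q* = 29.
Because the floor (13) lies above the market-clearing price, it is binding.
At P = 13: Qd = 49 - 2·13 = 23 and Qs = 4·13 - 11 = 41.
Surplus = Qs - Qd = 18.
Government expenditure = surplus × support price = 18 × 13 = 234.

234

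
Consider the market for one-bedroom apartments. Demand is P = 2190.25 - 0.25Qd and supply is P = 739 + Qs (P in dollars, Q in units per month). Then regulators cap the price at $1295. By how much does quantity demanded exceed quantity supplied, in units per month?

3025

Rearranging demand gives Qd = 8761 - 4P; rearranging supply gives Qs = P - 739. Equilibrium: 8761 - 4P = P - 739, so 9500 = 5P and P* = 1900, Q* = 1161.
The ceiling of 1295 is below the equilibrium price 1900, so it binds.
At P = 1295: Qd = 8761 - 4·1295 = 3581 and Qs = 1295 - 739 = 556.
Shortage = Qd - Qs = 3581 - 556 = 3025.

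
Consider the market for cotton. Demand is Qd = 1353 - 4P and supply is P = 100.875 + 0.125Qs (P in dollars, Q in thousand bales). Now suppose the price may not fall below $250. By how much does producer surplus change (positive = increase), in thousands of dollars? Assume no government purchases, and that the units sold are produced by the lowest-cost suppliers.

Rearranging supply gives Qs = 8P - 807. Setting quantity demanded equal to quantity supplied, 1353 - 4P = 8P - 807, gives P* = 180 and Q* = 633.
Since 250 > 180, the floor is binding.
At P = 250: Qd = 1353 - 4·250 = 353 and Qs = 8·250 - 807 = 1193.
Producer surplus without the control is ½ · (180 - 100.875) · 633 = 25043.0625.
With the floor, 353 units are sold at 250. The supply price at Q = 353 is 145, so PS = ½ · [(250 - 100.875) + (250 - 145)] · 353 = 44853.0625.
Change in producer surplus = 44853.0625 - 25043.0625 = 19810.

19810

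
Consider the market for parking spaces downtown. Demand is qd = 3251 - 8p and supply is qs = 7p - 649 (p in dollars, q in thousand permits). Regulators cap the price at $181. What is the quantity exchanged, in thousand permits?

618

In a free market, 3251 - 8p = 7p - 649 gives the equilibrium p* = 260, q* = 1171.
The ceiling of 181 is below the equilibrium price 260, so it binds.
At p = 181: qd = 3251 - 8·181 = 1803 and qs = 7·181 - 649 = 618.
The quantity actually transacted is the short side, supply: 618.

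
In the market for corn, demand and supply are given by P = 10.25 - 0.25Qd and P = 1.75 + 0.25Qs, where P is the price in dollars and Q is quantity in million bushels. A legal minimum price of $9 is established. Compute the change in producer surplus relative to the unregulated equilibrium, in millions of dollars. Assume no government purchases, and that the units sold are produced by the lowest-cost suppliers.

Rearranging demand gives Qd = 41 - 4P; rearranging supply gives Qs = 4P - 7. Equilibrium: 41 - 4P = 4P - 7, so 48 = 8P and P* = 6, Q* = 17.
Because the floor (9) lies above the market-clearing price, it is binding.
At P = 9: Qd = 41 - 4·9 = 5 and Qs = 4·9 - 7 = 29.
Producer surplus without the control is ½ · (6 - 1.75) · 17 = 36.125.
With the floor, 5 units are sold at 9. The supply price at Q = 5 is 3, so PS = ½ · [(9 - 1.75) + (9 - 3)] · 5 = 33.125.
Change in producer surplus = 33.125 - 36.125 = -3.

-3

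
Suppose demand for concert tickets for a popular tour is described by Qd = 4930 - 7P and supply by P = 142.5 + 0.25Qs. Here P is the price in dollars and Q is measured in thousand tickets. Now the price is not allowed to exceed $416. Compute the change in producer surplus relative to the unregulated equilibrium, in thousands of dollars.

Rearranging supply gives Qs = 4P - 570. Equilibrium: 4930 - 7P = 4P - 570, so 5500 = 11P and P* = 500, Q* = 1430.
Since 416 < 500, the ceiling is binding.
At P = 416: Qd = 4930 - 7·416 = 2018 and Qs = 4·416 - 570 = 1094.
Producer surplus without the control is ½ · (500 - 142.5) · 1430 = 255612.5.
With the ceiling, producers sell 1094 units at 416, so PS = ½ · (416 - 142.5) · 1094 = 149604.5.
Change in producer surplus = 149604.5 - 255612.5 = -106008.

-106008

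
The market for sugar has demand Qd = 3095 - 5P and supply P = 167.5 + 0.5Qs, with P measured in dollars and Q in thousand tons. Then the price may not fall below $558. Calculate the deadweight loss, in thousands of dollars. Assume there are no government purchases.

Rearranging supply gives Qs = 2P - 335. Equilibrium: 3095 - 5P = 2P - 335, so 3430 = 7P and P* = 490, Q* = 645.
Since 558 > 490, the floor is binding.
At P = 558: Qd = 3095 - 5·558 = 305 and Qs = 2·558 - 335 = 781.
Quantity traded falls to 305. At Q = 305 the demand price is (3095 - 305)/5 = 558 and the supply price is (335 + 305)/2 = 320.
Deadweight loss = ½ · (558 - 320) · (645 - 305) = ½ · 238 · 340 = 40460.

40460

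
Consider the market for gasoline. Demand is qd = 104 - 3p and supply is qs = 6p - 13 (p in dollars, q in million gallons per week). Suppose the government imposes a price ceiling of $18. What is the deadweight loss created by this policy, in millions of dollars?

0

Setting quantity demanded equal to quantity supplied, 104 - 3p = 6p - 13, gives p* = 13 and q* = 65.
Since 18 is above p* = 13, the ceiling does not bind and the free-market outcome prevails.
Since the control does not bind, no trades are prevented and deadweight loss is zero.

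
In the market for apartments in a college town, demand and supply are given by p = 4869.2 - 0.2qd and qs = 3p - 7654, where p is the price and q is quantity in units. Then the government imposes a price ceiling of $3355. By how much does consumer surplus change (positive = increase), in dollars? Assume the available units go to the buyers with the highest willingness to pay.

Rearranging demand gives qd = 24346 - 5p. Setting quantity demanded equal to quantity supplied, 24346 - 5p = 3p - 7654, gives p* = 4000 and q* = 4346.
The ceiling of 3355 is below the equilibrium price 4000, so it binds.
At p = 3355: qd = 24346 - 5·3355 = 7571 and qs = 3·3355 - 7654 = 2411.
Consumer surplus without the control is ½ · (4869.2 - 4000) · 4346 = 1888771.6.
With the ceiling, 2411 units are sold at 3355 (assume they go to the highest-value buyers). The demand price at q = 2411 is 4387, so CS = ½ · [(4869.2 - 3355) + (4387 - 3355)] · 2411 = 3069444.1.
Change in consumer surplus = 3069444.1 - 1888771.6 = 1180672.5.

1180672.5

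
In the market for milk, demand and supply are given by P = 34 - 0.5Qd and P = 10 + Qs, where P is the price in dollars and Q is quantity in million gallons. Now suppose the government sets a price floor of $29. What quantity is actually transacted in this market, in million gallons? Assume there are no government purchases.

Rearranging demand gives Qd = 68 - 2P; rearranging supply gives Qs = P - 10. In a free market, 68 - 2P = P - 10 gives the equilibrium P* = 26, Q* = 16.
The floor of 29 is above the equilibrium price 26, so it binds.
At P = 29: Qd = 68 - 2·29 = 10 and Qs = 29 - 10 = 19.
The quantity actually transacted is the short side, demand: 10.

10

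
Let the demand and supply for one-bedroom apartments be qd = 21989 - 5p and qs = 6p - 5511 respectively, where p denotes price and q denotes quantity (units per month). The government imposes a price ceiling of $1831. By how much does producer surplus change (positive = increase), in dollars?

Setting quantity demanded equal to quantity supplied, 21989 - 5p = 6p - 5511, gives p* = 2500 and q* = 9489.
Because the ceiling (1831) lies below the market-clearing price, it is binding.
At p = 1831: qd = 21989 - 5·1831 = 12834 and qs = 6·1831 - 5511 = 5475.
Producer surplus without the control is ½ · (2500 - 918.5) · 9489 = 7503426.75.
With the ceiling, producers sell 5475 units at 1831, so PS = ½ · (1831 - 918.5) · 5475 = 2497968.75.
Change in producer surplus = 2497968.75 - 7503426.75 = -5005458.

-5005458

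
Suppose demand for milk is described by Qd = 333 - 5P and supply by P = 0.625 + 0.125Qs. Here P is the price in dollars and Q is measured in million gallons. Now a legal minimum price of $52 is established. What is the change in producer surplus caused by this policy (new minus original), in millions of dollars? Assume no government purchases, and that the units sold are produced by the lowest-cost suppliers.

Rearranging supply gives Qs = 8P - 5. Equilibrium: 333 - 5P = 8P - 5, so 338 = 13P and P* = 26, Q* = 203.
Since 52 > 26, the floor is binding.
At P = 52: Qd = 333 - 5·52 = 73 and Qs = 8·52 - 5 = 411.
Producer surplus without the control is ½ · (26 - 0.625) · 203 = 2575.5625.
With the floor, 73 units are sold at 52. The supply price at Q = 73 is 9.75, so PS = ½ · [(52 - 0.625) + (52 - 9.75)] · 73 = 3417.3125.
Change in producer surplus = 3417.3125 - 2575.5625 = 841.75.

841.75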